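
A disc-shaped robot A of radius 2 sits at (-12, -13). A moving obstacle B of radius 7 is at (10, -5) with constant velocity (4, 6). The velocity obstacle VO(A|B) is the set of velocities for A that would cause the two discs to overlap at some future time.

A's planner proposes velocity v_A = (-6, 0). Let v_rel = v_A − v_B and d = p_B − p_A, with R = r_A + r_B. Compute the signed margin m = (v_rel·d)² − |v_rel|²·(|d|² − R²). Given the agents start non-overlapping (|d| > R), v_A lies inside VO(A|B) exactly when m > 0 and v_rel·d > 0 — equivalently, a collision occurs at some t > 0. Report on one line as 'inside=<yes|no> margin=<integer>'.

d = (22, 8),  |d|² = 548;  R = 2+7 = 9,  c = 548−9² = 467
v_rel = (-10, -6),  |v_rel|² = 136;  v_rel·d = (-10)·(22) + (-6)·(8) = -268
136·t² + 536·t + 467 = 0  ⇒  m = (-268)² − 136·467 = 8312
m = 8312 > 0,  v_rel·d = -268 < 0  ⇒  outside

inside=no margin=8312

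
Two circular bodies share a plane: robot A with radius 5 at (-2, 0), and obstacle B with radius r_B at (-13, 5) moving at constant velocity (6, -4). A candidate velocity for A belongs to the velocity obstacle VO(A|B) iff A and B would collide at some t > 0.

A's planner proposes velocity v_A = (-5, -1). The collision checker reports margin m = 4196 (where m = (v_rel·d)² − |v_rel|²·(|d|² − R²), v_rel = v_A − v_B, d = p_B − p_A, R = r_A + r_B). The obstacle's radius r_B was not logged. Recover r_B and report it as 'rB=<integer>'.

m = 4196
d = (-11, 5);  v_rel = (-11, 3),  |v_rel|² = 130
v_rel×d = (-11)·(5) − (3)·(-11) = -22
since m = R²·130 − (-22)²:  R² = (484 + 4196) / 130 = 36
R = √36 = 6  ⇒  r_B = 6 − 5 = 1

rB=1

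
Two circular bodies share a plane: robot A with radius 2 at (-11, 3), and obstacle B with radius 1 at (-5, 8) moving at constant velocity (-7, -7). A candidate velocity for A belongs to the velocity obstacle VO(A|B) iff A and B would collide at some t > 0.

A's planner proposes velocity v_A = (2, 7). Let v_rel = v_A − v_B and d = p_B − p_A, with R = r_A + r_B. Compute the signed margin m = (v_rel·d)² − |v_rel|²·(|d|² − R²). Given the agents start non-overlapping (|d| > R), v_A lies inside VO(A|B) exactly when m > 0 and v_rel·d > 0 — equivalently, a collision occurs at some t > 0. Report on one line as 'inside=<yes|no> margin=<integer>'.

d = (6, 5),  |d|² = 61;  R = 2+1 = 3,  c = 61−3² = 52
v_rel = (9, 14),  |v_rel|² = 277;  v_rel·d = (9)·(6) + (14)·(5) = 124
277·t² − 248·t + 52 = 0  ⇒  m = 124² − 277·52 = 972
m = 972 > 0,  v_rel·d = 124 > 0  ⇒  inside

inside=yes margin=972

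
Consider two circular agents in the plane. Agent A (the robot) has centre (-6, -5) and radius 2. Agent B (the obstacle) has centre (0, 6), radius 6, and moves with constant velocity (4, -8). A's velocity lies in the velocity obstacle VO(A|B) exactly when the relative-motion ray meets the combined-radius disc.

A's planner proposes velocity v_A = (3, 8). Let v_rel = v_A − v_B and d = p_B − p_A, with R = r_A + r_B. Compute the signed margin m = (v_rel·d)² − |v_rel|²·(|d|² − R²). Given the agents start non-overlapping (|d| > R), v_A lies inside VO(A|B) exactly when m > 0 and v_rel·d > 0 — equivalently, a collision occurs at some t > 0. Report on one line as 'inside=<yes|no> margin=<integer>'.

d = (6, 11),  |d|² = 157;  R = 2+6 = 8,  c = 157−8² = 93
v_rel = (-1, 16),  |v_rel|² = 257;  v_rel·d = (-1)·(6) + (16)·(11) = 170
257·t² − 340·t + 93 = 0  ⇒  m = 170² − 257·93 = 4999
m = 4999 > 0,  v_rel·d = 170 > 0  ⇒  inside

inside=yes margin=4999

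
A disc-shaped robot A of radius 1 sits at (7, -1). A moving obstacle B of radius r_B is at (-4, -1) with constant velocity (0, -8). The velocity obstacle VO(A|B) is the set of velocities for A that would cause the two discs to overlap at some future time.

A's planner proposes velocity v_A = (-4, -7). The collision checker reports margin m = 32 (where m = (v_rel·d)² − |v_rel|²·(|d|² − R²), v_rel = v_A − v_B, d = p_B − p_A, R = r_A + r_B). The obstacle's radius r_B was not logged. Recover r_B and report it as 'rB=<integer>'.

m = 32
d = (-11, 0);  v_rel = (-4, 1),  |v_rel|² = 17
v_rel×d = (-4)·(0) − (1)·(-11) = 11
since m = R²·17 − 11²:  R² = (121 + 32) / 17 = 9
R = √9 = 3  ⇒  r_B = 3 − 1 = 2

rB=2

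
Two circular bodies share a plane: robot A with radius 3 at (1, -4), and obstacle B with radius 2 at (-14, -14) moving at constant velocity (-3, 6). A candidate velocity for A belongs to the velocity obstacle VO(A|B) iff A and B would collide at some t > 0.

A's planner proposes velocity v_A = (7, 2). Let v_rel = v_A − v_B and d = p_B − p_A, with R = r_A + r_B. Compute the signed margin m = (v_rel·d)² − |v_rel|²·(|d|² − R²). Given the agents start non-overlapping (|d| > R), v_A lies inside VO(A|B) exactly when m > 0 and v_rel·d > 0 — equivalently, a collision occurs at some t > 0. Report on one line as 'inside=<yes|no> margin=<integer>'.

d = (-15, -10),  |d|² = 325;  R = 3+2 = 5,  c = 325−5² = 300
v_rel = (10, -4),  |v_rel|² = 116;  v_rel·d = (10)·(-15) + (-4)·(-10) = -110
116·t² + 220·t + 300 = 0  ⇒  m = (-110)² − 116·300 = -22700
m = -22700 < 0,  v_rel·d = -110 < 0  ⇒  outside

inside=no margin=-22700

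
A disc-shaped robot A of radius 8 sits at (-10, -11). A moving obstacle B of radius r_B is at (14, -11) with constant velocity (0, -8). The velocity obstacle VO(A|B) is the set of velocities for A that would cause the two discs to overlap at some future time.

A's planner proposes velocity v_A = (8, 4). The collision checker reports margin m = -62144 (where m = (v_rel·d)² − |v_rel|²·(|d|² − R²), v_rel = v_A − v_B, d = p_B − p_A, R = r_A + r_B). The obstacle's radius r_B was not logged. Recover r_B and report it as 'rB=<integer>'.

m = -62144
d = (24, 0);  v_rel = (8, 12),  |v_rel|² = 208
v_rel×d = (8)·(0) − (12)·(24) = -288
since m = R²·208 − (-288)²:  R² = (82944 + -62144) / 208 = 100
R = √100 = 10  ⇒  r_B = 10 − 8 = 2

rB=2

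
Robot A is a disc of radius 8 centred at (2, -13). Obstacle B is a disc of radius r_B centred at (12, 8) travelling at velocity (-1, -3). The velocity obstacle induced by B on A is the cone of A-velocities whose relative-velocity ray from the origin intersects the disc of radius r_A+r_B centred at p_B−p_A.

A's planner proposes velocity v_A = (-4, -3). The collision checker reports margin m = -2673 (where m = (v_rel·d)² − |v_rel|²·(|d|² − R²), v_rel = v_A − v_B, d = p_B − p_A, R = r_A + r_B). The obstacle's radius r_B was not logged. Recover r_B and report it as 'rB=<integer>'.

m = -2673
d = (10, 21);  v_rel = (-3, 0),  |v_rel|² = 9
v_rel×d = (-3)·(21) − (0)·(10) = -63
since m = R²·9 − (-63)²:  R² = (3969 + -2673) / 9 = 144
R = √144 = 12  ⇒  r_B = 12 − 8 = 4

rB=4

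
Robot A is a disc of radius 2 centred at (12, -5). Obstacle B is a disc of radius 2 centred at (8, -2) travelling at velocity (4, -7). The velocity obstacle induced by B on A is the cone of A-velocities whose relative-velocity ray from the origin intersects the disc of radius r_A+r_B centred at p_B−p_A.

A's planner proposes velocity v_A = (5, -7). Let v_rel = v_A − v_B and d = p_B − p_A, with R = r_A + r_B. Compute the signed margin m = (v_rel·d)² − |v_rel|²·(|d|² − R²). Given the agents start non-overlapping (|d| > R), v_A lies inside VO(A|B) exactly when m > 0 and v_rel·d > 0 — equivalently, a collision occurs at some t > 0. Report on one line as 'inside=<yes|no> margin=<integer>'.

d = (-4, 3),  |d|² = 25;  R = 2+2 = 4,  c = 25−4² = 9
v_rel = (1, 0),  |v_rel|² = 1;  v_rel·d = (1)·(-4) + (0)·(3) = -4
1·t² + 8·t + 9 = 0  ⇒  m = (-4)² − 1·9 = 7
m = 7 > 0,  v_rel·d = -4 < 0  ⇒  outside

inside=no margin=7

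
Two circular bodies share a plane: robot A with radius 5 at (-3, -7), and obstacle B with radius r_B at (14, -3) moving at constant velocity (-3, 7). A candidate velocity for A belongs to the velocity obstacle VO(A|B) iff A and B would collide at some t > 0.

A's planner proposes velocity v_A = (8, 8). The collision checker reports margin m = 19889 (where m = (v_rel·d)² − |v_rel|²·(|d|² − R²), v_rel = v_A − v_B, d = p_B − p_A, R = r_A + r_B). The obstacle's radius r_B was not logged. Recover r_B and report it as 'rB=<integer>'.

m = 19889
d = (17, 4);  v_rel = (11, 1),  |v_rel|² = 122
v_rel×d = (11)·(4) − (1)·(17) = 27
since m = R²·122 − 27²:  R² = (729 + 19889) / 122 = 169
R = √169 = 13  ⇒  r_B = 13 − 5 = 8

rB=8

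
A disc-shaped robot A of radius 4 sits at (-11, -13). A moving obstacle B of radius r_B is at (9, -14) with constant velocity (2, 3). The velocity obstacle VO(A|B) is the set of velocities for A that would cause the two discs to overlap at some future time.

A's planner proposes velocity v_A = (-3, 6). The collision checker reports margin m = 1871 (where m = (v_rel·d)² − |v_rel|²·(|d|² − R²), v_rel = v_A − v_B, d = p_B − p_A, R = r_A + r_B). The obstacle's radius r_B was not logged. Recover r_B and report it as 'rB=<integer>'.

m = 1871
d = (20, -1);  v_rel = (-5, 3),  |v_rel|² = 34
v_rel×d = (-5)·(-1) − (3)·(20) = -55
since m = R²·34 − (-55)²:  R² = (3025 + 1871) / 34 = 144
R = √144 = 12  ⇒  r_B = 12 − 4 = 8

rB=8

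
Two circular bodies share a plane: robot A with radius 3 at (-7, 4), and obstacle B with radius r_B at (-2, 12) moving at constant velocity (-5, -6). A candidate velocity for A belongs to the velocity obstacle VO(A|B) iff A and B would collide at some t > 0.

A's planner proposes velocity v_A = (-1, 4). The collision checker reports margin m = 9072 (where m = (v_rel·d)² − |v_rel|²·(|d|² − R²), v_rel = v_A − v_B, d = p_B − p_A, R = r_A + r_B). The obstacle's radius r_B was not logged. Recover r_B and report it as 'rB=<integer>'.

m = 9072
d = (5, 8);  v_rel = (4, 10),  |v_rel|² = 116
v_rel×d = (4)·(8) − (10)·(5) = -18
since m = R²·116 − (-18)²:  R² = (324 + 9072) / 116 = 81
R = √81 = 9  ⇒  r_B = 9 − 3 = 6

rB=6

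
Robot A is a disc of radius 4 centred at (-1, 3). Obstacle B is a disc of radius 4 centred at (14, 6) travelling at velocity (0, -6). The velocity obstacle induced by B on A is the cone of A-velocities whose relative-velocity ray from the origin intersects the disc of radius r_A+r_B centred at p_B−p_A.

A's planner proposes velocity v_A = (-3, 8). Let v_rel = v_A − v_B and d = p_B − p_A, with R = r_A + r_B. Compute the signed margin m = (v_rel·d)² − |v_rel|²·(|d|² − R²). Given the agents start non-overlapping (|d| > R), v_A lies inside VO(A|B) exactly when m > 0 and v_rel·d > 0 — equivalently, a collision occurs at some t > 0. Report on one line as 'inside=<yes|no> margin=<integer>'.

d = (15, 3),  |d|² = 234;  R = 4+4 = 8,  c = 234−8² = 170
v_rel = (-3, 14),  |v_rel|² = 205;  v_rel·d = (-3)·(15) + (14)·(3) = -3
205·t² + 6·t + 170 = 0  ⇒  m = (-3)² − 205·170 = -34841
m = -34841 < 0,  v_rel·d = -3 < 0  ⇒  outside

inside=no margin=-34841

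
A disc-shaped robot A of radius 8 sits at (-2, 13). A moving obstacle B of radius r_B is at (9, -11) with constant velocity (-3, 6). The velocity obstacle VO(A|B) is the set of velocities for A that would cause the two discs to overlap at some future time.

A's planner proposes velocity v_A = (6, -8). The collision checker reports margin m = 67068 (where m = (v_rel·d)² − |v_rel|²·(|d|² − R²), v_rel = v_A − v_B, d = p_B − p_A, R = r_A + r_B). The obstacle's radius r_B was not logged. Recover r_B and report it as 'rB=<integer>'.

m = 67068
d = (11, -24);  v_rel = (9, -14),  |v_rel|² = 277
v_rel×d = (9)·(-24) − (-14)·(11) = -62
since m = R²·277 − (-62)²:  R² = (3844 + 67068) / 277 = 256
R = √256 = 16  ⇒  r_B = 16 − 8 = 8

rB=8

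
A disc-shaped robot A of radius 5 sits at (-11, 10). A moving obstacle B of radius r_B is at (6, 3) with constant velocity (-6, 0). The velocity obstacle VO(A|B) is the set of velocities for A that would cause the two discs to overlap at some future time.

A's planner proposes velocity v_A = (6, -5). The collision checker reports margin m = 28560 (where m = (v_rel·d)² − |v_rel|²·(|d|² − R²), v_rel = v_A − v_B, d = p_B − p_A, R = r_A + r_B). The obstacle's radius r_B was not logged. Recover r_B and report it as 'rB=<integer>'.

m = 28560
d = (17, -7);  v_rel = (12, -5),  |v_rel|² = 169
v_rel×d = (12)·(-7) − (-5)·(17) = 1
since m = R²·169 − 1²:  R² = (1 + 28560) / 169 = 169
R = √169 = 13  ⇒  r_B = 13 − 5 = 8

rB=8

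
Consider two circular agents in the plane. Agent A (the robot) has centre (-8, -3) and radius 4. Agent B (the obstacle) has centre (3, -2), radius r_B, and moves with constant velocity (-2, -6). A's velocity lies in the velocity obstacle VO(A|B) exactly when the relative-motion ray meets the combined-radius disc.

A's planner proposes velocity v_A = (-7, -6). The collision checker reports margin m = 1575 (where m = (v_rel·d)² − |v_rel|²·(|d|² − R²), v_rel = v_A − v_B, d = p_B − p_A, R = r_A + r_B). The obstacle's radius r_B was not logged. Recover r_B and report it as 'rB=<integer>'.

m = 1575
d = (11, 1);  v_rel = (-5, 0),  |v_rel|² = 25
v_rel×d = (-5)·(1) − (0)·(11) = -5
since m = R²·25 − (-5)²:  R² = (25 + 1575) / 25 = 64
R = √64 = 8  ⇒  r_B = 8 − 4 = 4

rB=4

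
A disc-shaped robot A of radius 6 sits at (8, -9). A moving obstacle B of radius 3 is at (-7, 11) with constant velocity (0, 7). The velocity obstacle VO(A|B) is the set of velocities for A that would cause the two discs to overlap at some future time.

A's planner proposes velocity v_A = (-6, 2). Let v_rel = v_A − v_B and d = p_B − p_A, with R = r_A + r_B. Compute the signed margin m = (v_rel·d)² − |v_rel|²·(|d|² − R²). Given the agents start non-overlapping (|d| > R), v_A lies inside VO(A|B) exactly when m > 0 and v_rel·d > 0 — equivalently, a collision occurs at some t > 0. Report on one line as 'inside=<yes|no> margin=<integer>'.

d = (-15, 20),  |d|² = 625;  R = 6+3 = 9,  c = 625−9² = 544
v_rel = (-6, -5),  |v_rel|² = 61;  v_rel·d = (-6)·(-15) + (-5)·(20) = -10
61·t² + 20·t + 544 = 0  ⇒  m = (-10)² − 61·544 = -33084
m = -33084 < 0,  v_rel·d = -10 < 0  ⇒  outside

inside=no margin=-33084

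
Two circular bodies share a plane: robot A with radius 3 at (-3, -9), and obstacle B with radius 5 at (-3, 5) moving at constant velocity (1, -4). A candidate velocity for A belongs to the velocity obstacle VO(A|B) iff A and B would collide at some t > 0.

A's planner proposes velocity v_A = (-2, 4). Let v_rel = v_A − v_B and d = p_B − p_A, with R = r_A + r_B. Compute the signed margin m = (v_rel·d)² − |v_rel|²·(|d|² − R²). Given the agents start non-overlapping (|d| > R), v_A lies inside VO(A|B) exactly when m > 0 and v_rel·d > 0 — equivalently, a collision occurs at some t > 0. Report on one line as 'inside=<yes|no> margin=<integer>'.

d = (0, 14),  |d|² = 196;  R = 3+5 = 8,  c = 196−8² = 132
v_rel = (-3, 8),  |v_rel|² = 73;  v_rel·d = (-3)·(0) + (8)·(14) = 112
73·t² − 224·t + 132 = 0  ⇒  m = 112² − 73·132 = 2908
m = 2908 > 0,  v_rel·d = 112 > 0  ⇒  inside

inside=yes margin=2908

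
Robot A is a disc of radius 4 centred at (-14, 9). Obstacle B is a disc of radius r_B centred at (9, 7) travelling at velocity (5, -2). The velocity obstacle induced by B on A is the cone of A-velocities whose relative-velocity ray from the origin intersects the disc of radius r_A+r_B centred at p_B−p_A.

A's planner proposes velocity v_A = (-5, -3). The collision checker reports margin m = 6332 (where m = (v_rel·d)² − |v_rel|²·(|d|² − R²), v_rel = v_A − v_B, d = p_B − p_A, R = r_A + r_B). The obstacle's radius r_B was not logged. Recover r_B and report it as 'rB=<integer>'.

m = 6332
d = (23, -2);  v_rel = (-10, -1),  |v_rel|² = 101
v_rel×d = (-10)·(-2) − (-1)·(23) = 43
since m = R²·101 − 43²:  R² = (1849 + 6332) / 101 = 81
R = √81 = 9  ⇒  r_B = 9 − 4 = 5

rB=5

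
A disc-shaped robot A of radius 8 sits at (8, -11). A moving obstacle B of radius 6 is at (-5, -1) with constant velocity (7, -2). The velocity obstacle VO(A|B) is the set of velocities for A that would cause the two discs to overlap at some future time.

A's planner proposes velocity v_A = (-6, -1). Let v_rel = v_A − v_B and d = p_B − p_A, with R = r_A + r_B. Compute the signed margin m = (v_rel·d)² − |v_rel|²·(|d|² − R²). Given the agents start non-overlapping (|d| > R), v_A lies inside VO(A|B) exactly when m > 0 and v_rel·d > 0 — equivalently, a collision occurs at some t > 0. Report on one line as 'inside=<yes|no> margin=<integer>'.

d = (-13, 10),  |d|² = 269;  R = 8+6 = 14,  c = 269−14² = 73
v_rel = (-13, 1),  |v_rel|² = 170;  v_rel·d = (-13)·(-13) + (1)·(10) = 179
170·t² − 358·t + 73 = 0  ⇒  m = 179² − 170·73 = 19631
m = 19631 > 0,  v_rel·d = 179 > 0  ⇒  inside

inside=yes margin=19631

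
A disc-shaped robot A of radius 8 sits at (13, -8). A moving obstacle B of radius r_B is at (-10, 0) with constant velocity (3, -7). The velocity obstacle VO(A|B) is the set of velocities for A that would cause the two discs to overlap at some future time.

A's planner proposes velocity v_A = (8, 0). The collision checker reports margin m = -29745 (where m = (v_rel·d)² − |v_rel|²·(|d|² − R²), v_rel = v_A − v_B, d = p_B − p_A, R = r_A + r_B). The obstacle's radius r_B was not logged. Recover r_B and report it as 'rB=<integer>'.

m = -29745
d = (-23, 8);  v_rel = (5, 7),  |v_rel|² = 74
v_rel×d = (5)·(8) − (7)·(-23) = 201
since m = R²·74 − 201²:  R² = (40401 + -29745) / 74 = 144
R = √144 = 12  ⇒  r_B = 12 − 8 = 4

rB=4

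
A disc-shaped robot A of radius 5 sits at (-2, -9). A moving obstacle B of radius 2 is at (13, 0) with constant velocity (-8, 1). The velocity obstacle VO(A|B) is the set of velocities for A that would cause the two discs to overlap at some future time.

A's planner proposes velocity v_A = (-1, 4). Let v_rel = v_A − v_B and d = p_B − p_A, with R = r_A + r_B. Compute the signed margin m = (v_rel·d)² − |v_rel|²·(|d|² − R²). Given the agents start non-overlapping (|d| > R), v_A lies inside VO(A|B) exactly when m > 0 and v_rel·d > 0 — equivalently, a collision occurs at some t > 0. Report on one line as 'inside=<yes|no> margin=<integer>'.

d = (15, 9),  |d|² = 306;  R = 5+2 = 7,  c = 306−7² = 257
v_rel = (7, 3),  |v_rel|² = 58;  v_rel·d = (7)·(15) + (3)·(9) = 132
58·t² − 264·t + 257 = 0  ⇒  m = 132² − 58·257 = 2518
m = 2518 > 0,  v_rel·d = 132 > 0  ⇒  inside

inside=yes margin=2518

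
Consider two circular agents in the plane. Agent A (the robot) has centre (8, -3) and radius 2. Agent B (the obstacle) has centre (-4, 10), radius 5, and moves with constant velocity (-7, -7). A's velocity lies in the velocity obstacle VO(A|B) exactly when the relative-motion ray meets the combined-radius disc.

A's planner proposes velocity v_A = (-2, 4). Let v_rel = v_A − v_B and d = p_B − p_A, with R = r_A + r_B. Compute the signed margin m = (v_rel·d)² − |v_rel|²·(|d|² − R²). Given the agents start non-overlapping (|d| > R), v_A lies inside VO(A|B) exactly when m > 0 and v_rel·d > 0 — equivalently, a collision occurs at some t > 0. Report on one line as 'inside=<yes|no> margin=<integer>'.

d = (-12, 13),  |d|² = 313;  R = 2+5 = 7,  c = 313−7² = 264
v_rel = (5, 11),  |v_rel|² = 146;  v_rel·d = (5)·(-12) + (11)·(13) = 83
146·t² − 166·t + 264 = 0  ⇒  m = 83² − 146·264 = -31655
m = -31655 < 0,  v_rel·d = 83 > 0  ⇒  outside

inside=no margin=-31655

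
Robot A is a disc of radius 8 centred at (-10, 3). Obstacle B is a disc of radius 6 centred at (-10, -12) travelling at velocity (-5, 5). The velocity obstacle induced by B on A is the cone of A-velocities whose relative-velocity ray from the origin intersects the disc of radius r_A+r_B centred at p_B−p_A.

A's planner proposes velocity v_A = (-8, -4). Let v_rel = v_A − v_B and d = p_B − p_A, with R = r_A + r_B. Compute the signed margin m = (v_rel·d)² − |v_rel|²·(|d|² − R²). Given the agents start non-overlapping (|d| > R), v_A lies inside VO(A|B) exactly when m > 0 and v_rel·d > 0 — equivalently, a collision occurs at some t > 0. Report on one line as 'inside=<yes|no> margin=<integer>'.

d = (0, -15),  |d|² = 225;  R = 8+6 = 14,  c = 225−14² = 29
v_rel = (-3, -9),  |v_rel|² = 90;  v_rel·d = (-3)·(0) + (-9)·(-15) = 135
90·t² − 270·t + 29 = 0  ⇒  m = 135² − 90·29 = 15615
m = 15615 > 0,  v_rel·d = 135 > 0  ⇒  inside

inside=yes margin=15615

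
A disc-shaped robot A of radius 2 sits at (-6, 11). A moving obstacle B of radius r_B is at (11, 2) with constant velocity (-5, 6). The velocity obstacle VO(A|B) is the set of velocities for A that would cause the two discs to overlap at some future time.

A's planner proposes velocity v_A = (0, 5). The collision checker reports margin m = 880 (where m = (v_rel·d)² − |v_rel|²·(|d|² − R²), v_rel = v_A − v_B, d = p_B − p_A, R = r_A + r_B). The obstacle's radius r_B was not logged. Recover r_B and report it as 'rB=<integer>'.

m = 880
d = (17, -9);  v_rel = (5, -1),  |v_rel|² = 26
v_rel×d = (5)·(-9) − (-1)·(17) = -28
since m = R²·26 − (-28)²:  R² = (784 + 880) / 26 = 64
R = √64 = 8  ⇒  r_B = 8 − 2 = 6

rB=6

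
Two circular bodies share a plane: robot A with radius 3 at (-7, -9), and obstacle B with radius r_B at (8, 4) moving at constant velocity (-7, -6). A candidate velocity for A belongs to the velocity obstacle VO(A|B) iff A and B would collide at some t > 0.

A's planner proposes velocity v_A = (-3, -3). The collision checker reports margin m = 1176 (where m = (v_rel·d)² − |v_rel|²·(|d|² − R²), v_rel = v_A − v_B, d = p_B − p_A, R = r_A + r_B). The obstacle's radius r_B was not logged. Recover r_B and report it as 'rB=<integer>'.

m = 1176
d = (15, 13);  v_rel = (4, 3),  |v_rel|² = 25
v_rel×d = (4)·(13) − (3)·(15) = 7
since m = R²·25 − 7²:  R² = (49 + 1176) / 25 = 49
R = √49 = 7  ⇒  r_B = 7 − 3 = 4

rB=4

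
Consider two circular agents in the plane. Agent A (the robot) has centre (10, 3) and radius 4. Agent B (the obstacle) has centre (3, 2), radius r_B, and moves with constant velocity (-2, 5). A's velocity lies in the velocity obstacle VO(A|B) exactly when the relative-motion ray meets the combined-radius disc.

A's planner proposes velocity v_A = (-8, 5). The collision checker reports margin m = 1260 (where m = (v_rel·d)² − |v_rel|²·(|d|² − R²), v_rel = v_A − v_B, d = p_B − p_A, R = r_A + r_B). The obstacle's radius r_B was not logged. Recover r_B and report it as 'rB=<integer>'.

m = 1260
d = (-7, -1);  v_rel = (-6, 0),  |v_rel|² = 36
v_rel×d = (-6)·(-1) − (0)·(-7) = 6
since m = R²·36 − 6²:  R² = (36 + 1260) / 36 = 36
R = √36 = 6  ⇒  r_B = 6 − 4 = 2

rB=2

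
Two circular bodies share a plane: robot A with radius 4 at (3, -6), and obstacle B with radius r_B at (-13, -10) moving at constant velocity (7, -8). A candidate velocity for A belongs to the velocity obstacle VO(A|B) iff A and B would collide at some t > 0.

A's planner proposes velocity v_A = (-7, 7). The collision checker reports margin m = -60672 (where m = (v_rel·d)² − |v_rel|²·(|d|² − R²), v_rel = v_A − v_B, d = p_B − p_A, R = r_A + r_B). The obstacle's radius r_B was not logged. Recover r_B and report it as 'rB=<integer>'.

m = -60672
d = (-16, -4);  v_rel = (-14, 15),  |v_rel|² = 421
v_rel×d = (-14)·(-4) − (15)·(-16) = 296
since m = R²·421 − 296²:  R² = (87616 + -60672) / 421 = 64
R = √64 = 8  ⇒  r_B = 8 − 4 = 4

rB=4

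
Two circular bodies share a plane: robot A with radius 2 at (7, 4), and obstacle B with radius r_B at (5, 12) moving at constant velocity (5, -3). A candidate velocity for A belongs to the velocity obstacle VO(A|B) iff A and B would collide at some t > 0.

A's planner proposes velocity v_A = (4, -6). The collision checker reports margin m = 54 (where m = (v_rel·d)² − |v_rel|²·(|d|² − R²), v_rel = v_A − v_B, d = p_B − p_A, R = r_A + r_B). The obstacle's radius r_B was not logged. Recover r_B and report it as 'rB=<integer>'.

m = 54
d = (-2, 8);  v_rel = (-1, -3),  |v_rel|² = 10
v_rel×d = (-1)·(8) − (-3)·(-2) = -14
since m = R²·10 − (-14)²:  R² = (196 + 54) / 10 = 25
R = √25 = 5  ⇒  r_B = 5 − 2 = 3

rB=3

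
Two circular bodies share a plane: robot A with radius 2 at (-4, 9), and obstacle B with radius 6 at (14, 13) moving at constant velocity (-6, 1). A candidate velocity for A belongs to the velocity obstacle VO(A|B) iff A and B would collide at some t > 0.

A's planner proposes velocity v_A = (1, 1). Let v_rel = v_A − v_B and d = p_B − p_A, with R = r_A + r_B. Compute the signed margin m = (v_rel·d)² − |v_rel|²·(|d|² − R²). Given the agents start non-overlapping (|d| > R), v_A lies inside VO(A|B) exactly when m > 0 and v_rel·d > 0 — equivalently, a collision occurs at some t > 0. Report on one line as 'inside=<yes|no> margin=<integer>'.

d = (18, 4),  |d|² = 340;  R = 2+6 = 8,  c = 340−8² = 276
v_rel = (7, 0),  |v_rel|² = 49;  v_rel·d = (7)·(18) + (0)·(4) = 126
49·t² − 252·t + 276 = 0  ⇒  m = 126² − 49·276 = 2352
m = 2352 > 0,  v_rel·d = 126 > 0  ⇒  inside

inside=yes margin=2352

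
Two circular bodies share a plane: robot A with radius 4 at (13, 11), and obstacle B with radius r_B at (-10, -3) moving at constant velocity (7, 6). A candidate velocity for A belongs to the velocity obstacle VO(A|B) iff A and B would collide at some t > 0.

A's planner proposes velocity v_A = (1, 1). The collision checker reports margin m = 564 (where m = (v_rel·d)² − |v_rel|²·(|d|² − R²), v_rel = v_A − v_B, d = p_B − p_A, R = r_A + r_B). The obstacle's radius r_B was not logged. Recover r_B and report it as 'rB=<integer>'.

m = 564
d = (-23, -14);  v_rel = (-6, -5),  |v_rel|² = 61
v_rel×d = (-6)·(-14) − (-5)·(-23) = -31
since m = R²·61 − (-31)²:  R² = (961 + 564) / 61 = 25
R = √25 = 5  ⇒  r_B = 5 − 4 = 1

rB=1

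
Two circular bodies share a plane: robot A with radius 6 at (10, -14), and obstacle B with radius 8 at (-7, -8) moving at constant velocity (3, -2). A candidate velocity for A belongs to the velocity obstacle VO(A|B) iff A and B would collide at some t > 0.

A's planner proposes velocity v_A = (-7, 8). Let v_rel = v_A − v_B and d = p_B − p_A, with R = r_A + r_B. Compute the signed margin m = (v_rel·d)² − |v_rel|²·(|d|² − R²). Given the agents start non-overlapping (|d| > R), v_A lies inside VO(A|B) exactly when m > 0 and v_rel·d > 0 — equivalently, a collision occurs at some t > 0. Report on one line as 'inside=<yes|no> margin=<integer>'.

d = (-17, 6),  |d|² = 325;  R = 6+8 = 14,  c = 325−14² = 129
v_rel = (-10, 10),  |v_rel|² = 200;  v_rel·d = (-10)·(-17) + (10)·(6) = 230
200·t² − 460·t + 129 = 0  ⇒  m = 230² − 200·129 = 27100
m = 27100 > 0,  v_rel·d = 230 > 0  ⇒  inside

inside=yes margin=27100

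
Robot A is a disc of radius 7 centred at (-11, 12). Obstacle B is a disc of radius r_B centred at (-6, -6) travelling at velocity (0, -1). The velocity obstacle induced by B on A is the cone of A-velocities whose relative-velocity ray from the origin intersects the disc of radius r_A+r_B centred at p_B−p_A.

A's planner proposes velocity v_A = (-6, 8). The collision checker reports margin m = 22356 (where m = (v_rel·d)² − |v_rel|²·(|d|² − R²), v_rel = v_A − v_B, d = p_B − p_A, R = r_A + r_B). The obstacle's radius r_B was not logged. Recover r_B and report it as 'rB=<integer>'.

m = 22356
d = (5, -18);  v_rel = (-6, 9),  |v_rel|² = 117
v_rel×d = (-6)·(-18) − (9)·(5) = 63
since m = R²·117 − 63²:  R² = (3969 + 22356) / 117 = 225
R = √225 = 15  ⇒  r_B = 15 − 7 = 8

rB=8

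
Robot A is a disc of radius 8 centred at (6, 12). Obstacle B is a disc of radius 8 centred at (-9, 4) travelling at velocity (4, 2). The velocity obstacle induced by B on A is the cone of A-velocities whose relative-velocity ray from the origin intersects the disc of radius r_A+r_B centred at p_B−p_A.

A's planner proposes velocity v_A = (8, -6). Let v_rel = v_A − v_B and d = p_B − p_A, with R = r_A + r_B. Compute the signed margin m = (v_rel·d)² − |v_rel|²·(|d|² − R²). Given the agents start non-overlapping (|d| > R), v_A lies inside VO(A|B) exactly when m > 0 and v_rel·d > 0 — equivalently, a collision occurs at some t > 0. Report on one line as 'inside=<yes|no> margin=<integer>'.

d = (-15, -8),  |d|² = 289;  R = 8+8 = 16,  c = 289−16² = 33
v_rel = (4, -8),  |v_rel|² = 80;  v_rel·d = (4)·(-15) + (-8)·(-8) = 4
80·t² − 8·t + 33 = 0  ⇒  m = 4² − 80·33 = -2624
m = -2624 < 0,  v_rel·d = 4 > 0  ⇒  outside

inside=no margin=-2624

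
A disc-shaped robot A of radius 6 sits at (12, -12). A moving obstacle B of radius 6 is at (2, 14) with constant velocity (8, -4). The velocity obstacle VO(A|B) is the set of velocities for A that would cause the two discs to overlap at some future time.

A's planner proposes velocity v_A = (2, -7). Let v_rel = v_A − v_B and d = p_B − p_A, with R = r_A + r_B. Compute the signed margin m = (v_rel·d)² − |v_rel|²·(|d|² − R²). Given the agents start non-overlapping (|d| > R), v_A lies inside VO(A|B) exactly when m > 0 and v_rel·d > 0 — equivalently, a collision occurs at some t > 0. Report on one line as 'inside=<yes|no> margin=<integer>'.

d = (-10, 26),  |d|² = 776;  R = 6+6 = 12,  c = 776−12² = 632
v_rel = (-6, -3),  |v_rel|² = 45;  v_rel·d = (-6)·(-10) + (-3)·(26) = -18
45·t² + 36·t + 632 = 0  ⇒  m = (-18)² − 45·632 = -28116
m = -28116 < 0,  v_rel·d = -18 < 0  ⇒  outside

inside=no margin=-28116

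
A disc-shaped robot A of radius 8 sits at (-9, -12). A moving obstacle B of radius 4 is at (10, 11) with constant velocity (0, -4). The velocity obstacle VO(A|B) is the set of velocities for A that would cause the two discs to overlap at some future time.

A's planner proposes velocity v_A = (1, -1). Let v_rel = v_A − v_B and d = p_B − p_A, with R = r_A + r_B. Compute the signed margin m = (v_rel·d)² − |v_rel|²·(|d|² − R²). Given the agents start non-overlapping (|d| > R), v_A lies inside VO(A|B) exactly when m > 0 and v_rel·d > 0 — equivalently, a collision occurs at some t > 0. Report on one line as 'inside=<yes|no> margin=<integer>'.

d = (19, 23),  |d|² = 890;  R = 8+4 = 12,  c = 890−12² = 746
v_rel = (1, 3),  |v_rel|² = 10;  v_rel·d = (1)·(19) + (3)·(23) = 88
10·t² − 176·t + 746 = 0  ⇒  m = 88² − 10·746 = 284
m = 284 > 0,  v_rel·d = 88 > 0  ⇒  inside

inside=yes margin=284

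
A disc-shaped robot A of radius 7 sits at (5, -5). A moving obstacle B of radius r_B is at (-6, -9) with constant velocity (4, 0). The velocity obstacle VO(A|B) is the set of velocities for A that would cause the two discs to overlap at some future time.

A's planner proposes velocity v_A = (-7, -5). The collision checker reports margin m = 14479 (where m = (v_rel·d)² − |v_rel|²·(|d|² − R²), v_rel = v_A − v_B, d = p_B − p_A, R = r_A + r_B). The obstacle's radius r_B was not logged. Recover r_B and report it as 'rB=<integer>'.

m = 14479
d = (-11, -4);  v_rel = (-11, -5),  |v_rel|² = 146
v_rel×d = (-11)·(-4) − (-5)·(-11) = -11
since m = R²·146 − (-11)²:  R² = (121 + 14479) / 146 = 100
R = √100 = 10  ⇒  r_B = 10 − 7 = 3

rB=3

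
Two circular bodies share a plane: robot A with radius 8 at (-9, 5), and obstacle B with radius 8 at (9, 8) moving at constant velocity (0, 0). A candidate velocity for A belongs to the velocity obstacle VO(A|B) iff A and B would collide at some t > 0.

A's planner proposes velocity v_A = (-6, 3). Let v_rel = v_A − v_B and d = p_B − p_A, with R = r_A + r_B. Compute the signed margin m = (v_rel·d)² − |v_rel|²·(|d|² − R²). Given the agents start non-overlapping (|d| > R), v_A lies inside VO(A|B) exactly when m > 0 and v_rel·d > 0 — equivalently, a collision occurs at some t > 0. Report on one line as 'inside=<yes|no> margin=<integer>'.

d = (18, 3),  |d|² = 333;  R = 8+8 = 16,  c = 333−16² = 77
v_rel = (-6, 3),  |v_rel|² = 45;  v_rel·d = (-6)·(18) + (3)·(3) = -99
45·t² + 198·t + 77 = 0  ⇒  m = (-99)² − 45·77 = 6336
m = 6336 > 0,  v_rel·d = -99 < 0  ⇒  outside

inside=no margin=6336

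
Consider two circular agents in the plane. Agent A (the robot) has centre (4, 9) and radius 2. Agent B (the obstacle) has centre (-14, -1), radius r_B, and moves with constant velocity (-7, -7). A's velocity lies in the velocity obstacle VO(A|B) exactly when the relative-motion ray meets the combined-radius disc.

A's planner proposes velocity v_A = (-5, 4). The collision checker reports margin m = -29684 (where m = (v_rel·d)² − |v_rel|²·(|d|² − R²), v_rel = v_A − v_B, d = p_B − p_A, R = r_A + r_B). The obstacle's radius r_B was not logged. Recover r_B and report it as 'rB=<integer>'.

m = -29684
d = (-18, -10);  v_rel = (2, 11),  |v_rel|² = 125
v_rel×d = (2)·(-10) − (11)·(-18) = 178
since m = R²·125 − 178²:  R² = (31684 + -29684) / 125 = 16
R = √16 = 4  ⇒  r_B = 4 − 2 = 2

rB=2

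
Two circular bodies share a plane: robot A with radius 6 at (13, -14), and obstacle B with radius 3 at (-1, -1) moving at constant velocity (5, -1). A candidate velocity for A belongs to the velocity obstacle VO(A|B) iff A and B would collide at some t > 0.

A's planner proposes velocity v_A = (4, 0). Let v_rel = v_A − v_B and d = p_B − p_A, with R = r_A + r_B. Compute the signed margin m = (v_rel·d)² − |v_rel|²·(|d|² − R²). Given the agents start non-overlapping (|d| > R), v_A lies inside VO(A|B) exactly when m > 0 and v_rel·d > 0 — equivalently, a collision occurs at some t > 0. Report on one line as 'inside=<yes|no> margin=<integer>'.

d = (-14, 13),  |d|² = 365;  R = 6+3 = 9,  c = 365−9² = 284
v_rel = (-1, 1),  |v_rel|² = 2;  v_rel·d = (-1)·(-14) + (1)·(13) = 27
2·t² − 54·t + 284 = 0  ⇒  m = 27² − 2·284 = 161
m = 161 > 0,  v_rel·d = 27 > 0  ⇒  inside

inside=yes margin=161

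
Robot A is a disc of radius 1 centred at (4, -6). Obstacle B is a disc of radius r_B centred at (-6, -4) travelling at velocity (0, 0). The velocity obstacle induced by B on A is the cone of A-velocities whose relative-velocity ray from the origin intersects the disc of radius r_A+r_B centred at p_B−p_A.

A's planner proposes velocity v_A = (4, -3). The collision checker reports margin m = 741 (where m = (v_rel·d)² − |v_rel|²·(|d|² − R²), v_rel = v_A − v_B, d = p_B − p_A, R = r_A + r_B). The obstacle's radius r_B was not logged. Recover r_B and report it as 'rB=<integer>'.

m = 741
d = (-10, 2);  v_rel = (4, -3),  |v_rel|² = 25
v_rel×d = (4)·(2) − (-3)·(-10) = -22
since m = R²·25 − (-22)²:  R² = (484 + 741) / 25 = 49
R = √49 = 7  ⇒  r_B = 7 − 1 = 6

rB=6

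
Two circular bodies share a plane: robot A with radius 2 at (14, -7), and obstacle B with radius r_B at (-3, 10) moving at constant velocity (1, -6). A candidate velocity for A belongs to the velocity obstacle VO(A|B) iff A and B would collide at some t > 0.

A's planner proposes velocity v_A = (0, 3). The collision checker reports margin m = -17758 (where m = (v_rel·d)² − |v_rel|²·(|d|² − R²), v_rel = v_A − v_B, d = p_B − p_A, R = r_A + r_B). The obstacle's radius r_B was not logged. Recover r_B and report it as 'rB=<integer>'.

m = -17758
d = (-17, 17);  v_rel = (-1, 9),  |v_rel|² = 82
v_rel×d = (-1)·(17) − (9)·(-17) = 136
since m = R²·82 − 136²:  R² = (18496 + -17758) / 82 = 9
R = √9 = 3  ⇒  r_B = 3 − 2 = 1

rB=1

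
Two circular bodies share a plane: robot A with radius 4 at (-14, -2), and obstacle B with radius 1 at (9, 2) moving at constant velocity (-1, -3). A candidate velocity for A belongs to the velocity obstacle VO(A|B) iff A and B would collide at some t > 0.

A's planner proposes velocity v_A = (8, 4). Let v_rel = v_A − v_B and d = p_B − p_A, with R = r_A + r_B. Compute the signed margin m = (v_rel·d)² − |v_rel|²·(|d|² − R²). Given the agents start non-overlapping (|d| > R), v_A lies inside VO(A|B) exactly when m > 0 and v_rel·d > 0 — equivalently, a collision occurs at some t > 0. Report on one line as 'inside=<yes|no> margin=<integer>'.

d = (23, 4),  |d|² = 545;  R = 4+1 = 5,  c = 545−5² = 520
v_rel = (9, 7),  |v_rel|² = 130;  v_rel·d = (9)·(23) + (7)·(4) = 235
130·t² − 470·t + 520 = 0  ⇒  m = 235² − 130·520 = -12375
m = -12375 < 0,  v_rel·d = 235 > 0  ⇒  outside

inside=no margin=-12375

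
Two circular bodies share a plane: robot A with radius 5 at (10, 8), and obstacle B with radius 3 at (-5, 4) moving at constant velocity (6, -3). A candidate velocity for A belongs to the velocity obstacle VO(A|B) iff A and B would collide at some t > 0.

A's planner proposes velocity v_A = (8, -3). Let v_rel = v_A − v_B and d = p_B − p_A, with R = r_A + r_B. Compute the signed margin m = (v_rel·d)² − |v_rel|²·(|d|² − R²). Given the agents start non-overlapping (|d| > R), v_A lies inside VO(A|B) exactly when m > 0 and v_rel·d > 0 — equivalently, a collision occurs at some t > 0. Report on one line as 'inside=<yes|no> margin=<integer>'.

d = (-15, -4),  |d|² = 241;  R = 5+3 = 8,  c = 241−8² = 177
v_rel = (2, 0),  |v_rel|² = 4;  v_rel·d = (2)·(-15) + (0)·(-4) = -30
4·t² + 60·t + 177 = 0  ⇒  m = (-30)² − 4·177 = 192
m = 192 > 0,  v_rel·d = -30 < 0  ⇒  outside

inside=no margin=192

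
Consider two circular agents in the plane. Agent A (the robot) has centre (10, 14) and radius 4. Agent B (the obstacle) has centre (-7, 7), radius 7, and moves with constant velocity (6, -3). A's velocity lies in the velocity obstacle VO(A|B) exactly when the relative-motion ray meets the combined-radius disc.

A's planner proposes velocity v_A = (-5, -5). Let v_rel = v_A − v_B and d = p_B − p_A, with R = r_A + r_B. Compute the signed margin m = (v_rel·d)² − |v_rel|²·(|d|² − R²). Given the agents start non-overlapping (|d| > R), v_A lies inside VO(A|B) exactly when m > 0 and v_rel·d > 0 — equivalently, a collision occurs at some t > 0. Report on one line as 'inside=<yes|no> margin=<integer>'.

d = (-17, -7),  |d|² = 338;  R = 4+7 = 11,  c = 338−11² = 217
v_rel = (-11, -2),  |v_rel|² = 125;  v_rel·d = (-11)·(-17) + (-2)·(-7) = 201
125·t² − 402·t + 217 = 0  ⇒  m = 201² − 125·217 = 13276
m = 13276 > 0,  v_rel·d = 201 > 0  ⇒  inside

inside=yes margin=13276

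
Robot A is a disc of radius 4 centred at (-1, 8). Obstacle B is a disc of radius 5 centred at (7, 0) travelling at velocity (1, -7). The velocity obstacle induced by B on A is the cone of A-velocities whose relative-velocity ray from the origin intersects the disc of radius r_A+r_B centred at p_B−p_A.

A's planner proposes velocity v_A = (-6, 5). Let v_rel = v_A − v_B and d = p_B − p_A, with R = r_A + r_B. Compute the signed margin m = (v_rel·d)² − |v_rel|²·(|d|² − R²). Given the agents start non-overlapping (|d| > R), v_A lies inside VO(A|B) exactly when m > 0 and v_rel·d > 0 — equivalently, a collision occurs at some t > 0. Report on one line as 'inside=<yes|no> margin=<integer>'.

d = (8, -8),  |d|² = 128;  R = 4+5 = 9,  c = 128−9² = 47
v_rel = (-7, 12),  |v_rel|² = 193;  v_rel·d = (-7)·(8) + (12)·(-8) = -152
193·t² + 304·t + 47 = 0  ⇒  m = (-152)² − 193·47 = 14033
m = 14033 > 0,  v_rel·d = -152 < 0  ⇒  outside

inside=no margin=14033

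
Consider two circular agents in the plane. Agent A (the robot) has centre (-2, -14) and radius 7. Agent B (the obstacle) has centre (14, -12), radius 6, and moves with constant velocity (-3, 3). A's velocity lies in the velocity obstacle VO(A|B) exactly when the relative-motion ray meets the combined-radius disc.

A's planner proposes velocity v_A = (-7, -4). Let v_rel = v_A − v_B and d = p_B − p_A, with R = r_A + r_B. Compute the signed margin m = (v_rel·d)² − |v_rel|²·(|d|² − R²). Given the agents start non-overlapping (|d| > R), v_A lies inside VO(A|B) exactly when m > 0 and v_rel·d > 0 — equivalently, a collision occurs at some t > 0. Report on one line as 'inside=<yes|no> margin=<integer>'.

d = (16, 2),  |d|² = 260;  R = 7+6 = 13,  c = 260−13² = 91
v_rel = (-4, -7),  |v_rel|² = 65;  v_rel·d = (-4)·(16) + (-7)·(2) = -78
65·t² + 156·t + 91 = 0  ⇒  m = (-78)² − 65·91 = 169
m = 169 > 0,  v_rel·d = -78 < 0  ⇒  outside

inside=no margin=169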